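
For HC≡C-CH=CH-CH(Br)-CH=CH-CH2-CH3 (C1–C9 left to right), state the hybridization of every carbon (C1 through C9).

C1 sp, C2 sp, C3 sp2, C4 sp2, C5 sp3, C6 sp2, C7 sp2, C8 sp3, C9 sp3

C1 carries 2 σ bonds, plus two π bonds, giving a steric number of 2, so it is sp.
C2 (2 σ bonds, plus two π bonds) has steric number 2: sp.
C3 — 3 σ bonds, plus one π bond. Steric number 3, so sp2.
C4 carries 3 σ bonds, plus one π bond, giving a steric number of 3, so it is sp2.
C5 — 4 σ bonds. Steric number 4, so sp3.
C6 is sp2: 3 σ bonds, plus one π bond, 3 electron-density regions.
C7 — 3 σ bonds, plus one π bond. Steric number 3, so sp2.
C8 (4 σ bonds) has steric number 4: sp3.
C9 is sp3: 4 σ bonds, 4 electron-density regions.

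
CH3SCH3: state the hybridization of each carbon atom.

sp³

Each carbon atom carries 4 σ bonds, giving a steric number of 4, so it is sp3.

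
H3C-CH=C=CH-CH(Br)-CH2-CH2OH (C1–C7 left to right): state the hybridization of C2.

C2 — 3 σ bonds, plus one π bond. Steric number 3, so sp2.

sp2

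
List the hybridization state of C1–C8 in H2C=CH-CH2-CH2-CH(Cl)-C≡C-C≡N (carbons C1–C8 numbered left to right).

C1 (3 σ bonds, plus one π bond) has steric number 3: sp2.
C2 has 3 σ bonds, plus one π bond: steric number 3 → sp2.
C3 — 4 σ bonds. Steric number 4, so sp3.
C4: 4 σ bonds — 4 electron domains, sp3.
C5 (4 σ bonds) has steric number 4: sp3.
C6 — 2 σ bonds, plus two π bonds. Steric number 2, so sp.
C7 (2 σ bonds, plus two π bonds) has steric number 2: sp.
C8 carries 2 σ bonds, plus two π bonds, giving a steric number of 2, so it is sp.

C1 sp2, C2 sp2, C3 sp3, C4 sp3, C5 sp3, C6 sp, C7 sp, C8 sp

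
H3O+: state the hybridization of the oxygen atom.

Three σ bonds + one lone pair = steric number 4 → sp3.

sp^3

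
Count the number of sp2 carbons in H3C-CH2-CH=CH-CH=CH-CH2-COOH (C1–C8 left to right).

5

C1: sp3
C2: sp3
C3: sp2 ✓
C4: sp2 ✓
C5: sp2 ✓
C6: sp2 ✓
C7: sp3
C8: sp2 ✓
C3, C4, C5, C6, C8 → 5 sp2 carbons.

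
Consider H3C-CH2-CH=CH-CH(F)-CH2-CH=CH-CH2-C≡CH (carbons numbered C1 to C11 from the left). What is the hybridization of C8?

sp2

C8 is sp2: 3 σ bonds, plus one π bond, 3 electron-density regions.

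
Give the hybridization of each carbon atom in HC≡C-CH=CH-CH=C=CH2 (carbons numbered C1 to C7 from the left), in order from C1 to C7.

C1: 2 σ bonds, plus two π bonds — 2 electron domains, sp.
C2 is sp: 2 σ bonds, plus two π bonds, 2 electron-density regions.
C3 is sp2: 3 σ bonds, plus one π bond, 3 electron-density regions.
C4 (3 σ bonds, plus one π bond) has steric number 3: sp2.
C5 is sp2: 3 σ bonds, plus one π bond, 3 electron-density regions.
C6 (2 σ bonds, plus two π bonds) has steric number 2: sp.
C7 has 3 σ bonds, plus one π bond: steric number 3 → sp2.

C1 sp, C2 sp, C3 sp2, C4 sp2, C5 sp2, C6 sp, C7 sp2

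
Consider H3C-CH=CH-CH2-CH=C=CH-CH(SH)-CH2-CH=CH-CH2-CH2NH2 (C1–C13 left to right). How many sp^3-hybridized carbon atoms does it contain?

C1: sp3 ✓
C2: sp2
C3: sp2
C4: sp3 ✓
C5: sp2
C6: sp
C7: sp2
C8: sp3 ✓
C9: sp3 ✓
C10: sp2
C11: sp2
C12: sp3 ✓
C13: sp3 ✓
C1, C4, C8, C9, C12, C13 → 6 sp3 carbons.

6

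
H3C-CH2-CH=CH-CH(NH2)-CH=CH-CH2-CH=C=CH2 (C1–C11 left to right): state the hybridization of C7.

sp2

C7 (3 σ bonds, plus one π bond) has steric number 3: sp2.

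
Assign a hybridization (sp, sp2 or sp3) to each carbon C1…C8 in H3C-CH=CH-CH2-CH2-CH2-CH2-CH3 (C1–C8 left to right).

C1: 4 σ bonds — 4 electron domains, sp3.
C2: 3 σ bonds, plus one π bond — 3 electron domains, sp2.
C3 (3 σ bonds, plus one π bond) has steric number 3: sp2.
C4 is sp3: 4 σ bonds, 4 electron-density regions.
C5: 4 σ bonds — 4 electron domains, sp3.
C6 has 4 σ bonds: steric number 4 → sp3.
C7 has 4 σ bonds: steric number 4 → sp3.
C8 carries 4 σ bonds, giving a steric number of 4, so it is sp3.

C1 sp3, C2 sp2, C3 sp2, C4 sp3, C5 sp3, C6 sp3, C7 sp3, C8 sp3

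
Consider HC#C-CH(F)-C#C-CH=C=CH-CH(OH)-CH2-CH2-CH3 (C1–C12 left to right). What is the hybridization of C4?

sp

C4: 2 σ bonds, plus two π bonds — 2 electron domains, sp.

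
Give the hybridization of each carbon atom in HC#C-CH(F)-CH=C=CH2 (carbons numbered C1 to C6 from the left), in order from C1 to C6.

C1 sp, C2 sp, C3 sp3, C4 sp2, C5 sp, C6 sp2

C1: 2 σ bonds, plus two π bonds; 2 regions of electron density → sp.
C2 is sp: 2 σ bonds, plus two π bonds, 2 electron-density regions.
C3 has 4 σ bonds: steric number 4 → sp3.
C4: 3 σ bonds, plus one π bond; 3 regions of electron density → sp2.
C5: 2 σ bonds, plus two π bonds — 2 electron domains, sp.
C6: 3 σ bonds, plus one π bond; 3 regions of electron density → sp2.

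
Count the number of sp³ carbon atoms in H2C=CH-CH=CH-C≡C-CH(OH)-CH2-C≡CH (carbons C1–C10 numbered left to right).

C1: sp2
C2: sp2
C3: sp2
C4: sp2
C5: sp
C6: sp
C7: sp3 ✓
C8: sp3 ✓
C9: sp
C10: sp
C7, C8 → 2 sp3 carbons.

2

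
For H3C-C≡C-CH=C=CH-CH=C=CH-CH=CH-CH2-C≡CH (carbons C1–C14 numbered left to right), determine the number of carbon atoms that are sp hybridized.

C1: sp3
C2: sp ✓
C3: sp ✓
C4: sp2
C5: sp ✓
C6: sp2
C7: sp2
C8: sp ✓
C9: sp2
C10: sp2
C11: sp2
C12: sp3
C13: sp ✓
C14: sp ✓
C2, C3, C5, C8, C13, C14 → 6 sp carbons.

6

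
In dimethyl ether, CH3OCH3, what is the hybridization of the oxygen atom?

sp³

Two σ bonds + two lone pairs = steric number 4 → sp3.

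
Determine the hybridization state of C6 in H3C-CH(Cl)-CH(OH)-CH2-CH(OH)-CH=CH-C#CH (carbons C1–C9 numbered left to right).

sp^2

C6 has 3 σ bonds, plus one π bond: steric number 3 → sp2.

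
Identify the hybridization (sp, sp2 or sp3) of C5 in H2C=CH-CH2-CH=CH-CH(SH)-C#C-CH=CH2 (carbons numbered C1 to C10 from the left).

sp2

C5 is sp2: 3 σ bonds, plus one π bond, 3 electron-density regions.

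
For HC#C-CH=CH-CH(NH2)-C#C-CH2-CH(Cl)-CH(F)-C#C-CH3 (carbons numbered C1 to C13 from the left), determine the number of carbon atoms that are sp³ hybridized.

5

C1: sp
C2: sp
C3: sp2
C4: sp2
C5: sp3 ✓
C6: sp
C7: sp
C8: sp3 ✓
C9: sp3 ✓
C10: sp3 ✓
C11: sp
C12: sp
C13: sp3 ✓
C5, C8, C9, C10, C13 → 5 sp3 carbons.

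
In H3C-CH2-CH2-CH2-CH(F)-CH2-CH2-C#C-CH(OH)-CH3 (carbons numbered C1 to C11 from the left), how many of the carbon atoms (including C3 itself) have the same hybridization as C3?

C3 is sp3 (only σ bonds).
C1: sp3 ✓
C2: sp3 ✓
C3: sp3 ✓
C4: sp3 ✓
C5: sp3 ✓
C6: sp3 ✓
C7: sp3 ✓
C8: sp
C9: sp
C10: sp3 ✓
C11: sp3 ✓
9 carbons are sp3.

9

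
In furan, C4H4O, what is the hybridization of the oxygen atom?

One O lone pair is in the aromatic π system (p orbital), the other is in an sp2 hybrid in the ring plane; O has two σ bonds + one in-plane lone pair → sp2.

sp2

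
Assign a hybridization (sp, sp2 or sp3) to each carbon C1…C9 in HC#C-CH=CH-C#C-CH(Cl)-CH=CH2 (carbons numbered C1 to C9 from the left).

C1 carries 2 σ bonds, plus two π bonds, giving a steric number of 2, so it is sp.
C2 has 2 σ bonds, plus two π bonds: steric number 2 → sp.
C3 is sp2: 3 σ bonds, plus one π bond, 3 electron-density regions.
C4: 3 σ bonds, plus one π bond — 3 electron domains, sp2.
C5 carries 2 σ bonds, plus two π bonds, giving a steric number of 2, so it is sp.
C6 (2 σ bonds, plus two π bonds) has steric number 2: sp.
C7 (4 σ bonds) has steric number 4: sp3.
C8: 3 σ bonds, plus one π bond — 3 electron domains, sp2.
C9 has 3 σ bonds, plus one π bond: steric number 3 → sp2.

C1 sp, C2 sp, C3 sp2, C4 sp2, C5 sp, C6 sp, C7 sp3, C8 sp2, C9 sp2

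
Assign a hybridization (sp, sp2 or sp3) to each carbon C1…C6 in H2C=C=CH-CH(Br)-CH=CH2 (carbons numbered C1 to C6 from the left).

C1 sp2, C2 sp, C3 sp2, C4 sp3, C5 sp2, C6 sp2

C1 (3 σ bonds, plus one π bond) has steric number 3: sp2.
C2 — 2 σ bonds, plus two π bonds. Steric number 2, so sp.
C3 is sp2: 3 σ bonds, plus one π bond, 3 electron-density regions.
C4: 4 σ bonds; 4 regions of electron density → sp3.
C5 has 3 σ bonds, plus one π bond: steric number 3 → sp2.
C6: 3 σ bonds, plus one π bond — 3 electron domains, sp2.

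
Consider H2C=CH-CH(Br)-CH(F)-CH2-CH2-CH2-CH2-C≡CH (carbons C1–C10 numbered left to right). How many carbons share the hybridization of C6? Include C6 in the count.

C6 is sp3 (only σ bonds).
C1: sp2
C2: sp2
C3: sp3 ✓
C4: sp3 ✓
C5: sp3 ✓
C6: sp3 ✓
C7: sp3 ✓
C8: sp3 ✓
C9: sp
C10: sp
6 carbons are sp3.

6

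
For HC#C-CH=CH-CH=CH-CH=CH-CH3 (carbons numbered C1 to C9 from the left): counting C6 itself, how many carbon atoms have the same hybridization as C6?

6

C6 is sp2 (one π bond).
C1: sp
C2: sp
C3: sp2 ✓
C4: sp2 ✓
C5: sp2 ✓
C6: sp2 ✓
C7: sp2 ✓
C8: sp2 ✓
C9: sp3
6 carbons are sp2.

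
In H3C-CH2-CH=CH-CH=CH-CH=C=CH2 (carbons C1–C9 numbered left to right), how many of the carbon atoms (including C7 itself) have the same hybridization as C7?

C7 is sp2 (one π bond).
C1: sp3
C2: sp3
C3: sp2 ✓
C4: sp2 ✓
C5: sp2 ✓
C6: sp2 ✓
C7: sp2 ✓
C8: sp
C9: sp2 ✓
6 carbons are sp2.

6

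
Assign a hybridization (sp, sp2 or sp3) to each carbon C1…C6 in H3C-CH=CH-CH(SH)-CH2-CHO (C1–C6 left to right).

C1 is sp3: 4 σ bonds, 4 electron-density regions.
C2 is sp2: 3 σ bonds, plus one π bond, 3 electron-density regions.
C3: 3 σ bonds, plus one π bond; 3 regions of electron density → sp2.
C4 has 4 σ bonds: steric number 4 → sp3.
C5 (4 σ bonds) has steric number 4: sp3.
C6 has 3 σ bonds, plus one π bond: steric number 3 → sp2.

C1 sp3, C2 sp2, C3 sp2, C4 sp3, C5 sp3, C6 sp2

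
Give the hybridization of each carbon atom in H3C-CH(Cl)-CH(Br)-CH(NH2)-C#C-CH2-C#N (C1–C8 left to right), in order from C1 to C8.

C1 sp3, C2 sp3, C3 sp3, C4 sp3, C5 sp, C6 sp, C7 sp3, C8 sp

C1 is sp3: 4 σ bonds, 4 electron-density regions.
C2: 4 σ bonds; 4 regions of electron density → sp3.
C3: 4 σ bonds; 4 regions of electron density → sp3.
C4 (4 σ bonds) has steric number 4: sp3.
C5: 2 σ bonds, plus two π bonds; 2 regions of electron density → sp.
C6 (2 σ bonds, plus two π bonds) has steric number 2: sp.
C7 has 4 σ bonds: steric number 4 → sp3.
C8: 2 σ bonds, plus two π bonds — 2 electron domains, sp.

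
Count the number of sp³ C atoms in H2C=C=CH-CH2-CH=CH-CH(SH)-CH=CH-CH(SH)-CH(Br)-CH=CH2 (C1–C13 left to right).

C1: sp2
C2: sp
C3: sp2
C4: sp3 ✓
C5: sp2
C6: sp2
C7: sp3 ✓
C8: sp2
C9: sp2
C10: sp3 ✓
C11: sp3 ✓
C12: sp2
C13: sp2
C4, C7, C10, C11 → 4 sp3 carbons.

4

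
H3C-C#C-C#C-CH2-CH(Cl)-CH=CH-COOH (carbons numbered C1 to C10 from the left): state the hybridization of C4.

sp

C4 has 2 σ bonds, plus two π bonds: steric number 2 → sp.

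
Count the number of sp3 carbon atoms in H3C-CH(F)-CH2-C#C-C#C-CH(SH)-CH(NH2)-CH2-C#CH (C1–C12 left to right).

6

C1: sp3 ✓
C2: sp3 ✓
C3: sp3 ✓
C4: sp
C5: sp
C6: sp
C7: sp
C8: sp3 ✓
C9: sp3 ✓
C10: sp3 ✓
C11: sp
C12: sp
C1, C2, C3, C8, C9, C10 → 6 sp3 carbons.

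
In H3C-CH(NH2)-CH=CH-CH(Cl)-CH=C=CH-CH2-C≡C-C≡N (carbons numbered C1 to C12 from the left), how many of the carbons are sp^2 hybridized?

4

C1: sp3
C2: sp3
C3: sp2 ✓
C4: sp2 ✓
C5: sp3
C6: sp2 ✓
C7: sp
C8: sp2 ✓
C9: sp3
C10: sp
C11: sp
C12: sp
C3, C4, C6, C8 → 4 sp2 carbons.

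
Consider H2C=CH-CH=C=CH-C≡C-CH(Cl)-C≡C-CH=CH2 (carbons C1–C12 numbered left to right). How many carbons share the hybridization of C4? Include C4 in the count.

C4 is sp (two π bonds).
C1: sp2
C2: sp2
C3: sp2
C4: sp ✓
C5: sp2
C6: sp ✓
C7: sp ✓
C8: sp3
C9: sp ✓
C10: sp ✓
C11: sp2
C12: sp2
5 carbons are sp.

5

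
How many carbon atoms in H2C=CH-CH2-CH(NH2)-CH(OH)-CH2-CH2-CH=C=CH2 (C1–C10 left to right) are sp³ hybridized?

C1: sp2
C2: sp2
C3: sp3 ✓
C4: sp3 ✓
C5: sp3 ✓
C6: sp3 ✓
C7: sp3 ✓
C8: sp2
C9: sp
C10: sp2
C3, C4, C5, C6, C7 → 5 sp3 carbons.

5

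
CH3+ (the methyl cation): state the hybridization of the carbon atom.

Three σ bonds to H, empty p orbital → sp2, trigonal planar.

sp²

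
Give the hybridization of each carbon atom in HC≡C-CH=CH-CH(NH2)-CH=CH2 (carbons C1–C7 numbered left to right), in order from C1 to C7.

C1 sp, C2 sp, C3 sp2, C4 sp2, C5 sp3, C6 sp2, C7 sp2

C1 (2 σ bonds, plus two π bonds) has steric number 2: sp.
C2 (2 σ bonds, plus two π bonds) has steric number 2: sp.
C3 (3 σ bonds, plus one π bond) has steric number 3: sp2.
C4 (3 σ bonds, plus one π bond) has steric number 3: sp2.
C5 (4 σ bonds) has steric number 4: sp3.
C6 — 3 σ bonds, plus one π bond. Steric number 3, so sp2.
C7 (3 σ bonds, plus one π bond) has steric number 3: sp2.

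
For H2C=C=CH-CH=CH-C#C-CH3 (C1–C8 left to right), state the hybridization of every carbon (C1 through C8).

C1 sp2, C2 sp, C3 sp2, C4 sp2, C5 sp2, C6 sp, C7 sp, C8 sp3

C1: 3 σ bonds, plus one π bond — 3 electron domains, sp2.
C2: 2 σ bonds, plus two π bonds; 2 regions of electron density → sp.
C3 (3 σ bonds, plus one π bond) has steric number 3: sp2.
C4 (3 σ bonds, plus one π bond) has steric number 3: sp2.
C5: 3 σ bonds, plus one π bond — 3 electron domains, sp2.
C6: 2 σ bonds, plus two π bonds — 2 electron domains, sp.
C7: 2 σ bonds, plus two π bonds; 2 regions of electron density → sp.
C8 (4 σ bonds) has steric number 4: sp3.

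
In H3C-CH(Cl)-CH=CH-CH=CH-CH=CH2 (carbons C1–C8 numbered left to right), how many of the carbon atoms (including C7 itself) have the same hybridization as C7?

6

C7 is sp2 (one π bond).
C1: sp3
C2: sp3
C3: sp2 ✓
C4: sp2 ✓
C5: sp2 ✓
C6: sp2 ✓
C7: sp2 ✓
C8: sp2 ✓
6 carbons are sp2.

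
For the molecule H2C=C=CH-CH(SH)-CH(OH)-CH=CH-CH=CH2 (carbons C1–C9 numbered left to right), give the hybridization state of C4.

C4: 4 σ bonds; 4 regions of electron density → sp3.

sp³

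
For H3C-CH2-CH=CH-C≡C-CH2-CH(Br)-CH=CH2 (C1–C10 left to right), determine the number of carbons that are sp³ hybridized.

4

C1: sp3 ✓
C2: sp3 ✓
C3: sp2
C4: sp2
C5: sp
C6: sp
C7: sp3 ✓
C8: sp3 ✓
C9: sp2
C10: sp2
C1, C2, C7, C8 → 4 sp3 carbons.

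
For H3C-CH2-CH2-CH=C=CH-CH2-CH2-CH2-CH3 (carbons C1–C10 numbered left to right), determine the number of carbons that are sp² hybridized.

2

C1: sp3
C2: sp3
C3: sp3
C4: sp2 ✓
C5: sp
C6: sp2 ✓
C7: sp3
C8: sp3
C9: sp3
C10: sp3
C4, C6 → 2 sp2 carbons.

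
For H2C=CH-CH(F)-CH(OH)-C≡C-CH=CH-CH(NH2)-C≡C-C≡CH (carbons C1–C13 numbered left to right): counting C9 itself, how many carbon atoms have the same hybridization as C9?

3

C9 is sp3 (only σ bonds).
C1: sp2
C2: sp2
C3: sp3 ✓
C4: sp3 ✓
C5: sp
C6: sp
C7: sp2
C8: sp2
C9: sp3 ✓
C10: sp
C11: sp
C12: sp
C13: sp
3 carbons are sp3.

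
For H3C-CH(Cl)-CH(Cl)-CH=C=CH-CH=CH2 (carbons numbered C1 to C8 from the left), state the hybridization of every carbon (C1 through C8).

C1 sp3, C2 sp3, C3 sp3, C4 sp2, C5 sp, C6 sp2, C7 sp2, C8 sp2

C1 carries 4 σ bonds, giving a steric number of 4, so it is sp3.
C2 is sp3: 4 σ bonds, 4 electron-density regions.
C3 is sp3: 4 σ bonds, 4 electron-density regions.
C4: 3 σ bonds, plus one π bond — 3 electron domains, sp2.
C5 carries 2 σ bonds, plus two π bonds, giving a steric number of 2, so it is sp.
C6: 3 σ bonds, plus one π bond — 3 electron domains, sp2.
C7: 3 σ bonds, plus one π bond — 3 electron domains, sp2.
C8 carries 3 σ bonds, plus one π bond, giving a steric number of 3, so it is sp2.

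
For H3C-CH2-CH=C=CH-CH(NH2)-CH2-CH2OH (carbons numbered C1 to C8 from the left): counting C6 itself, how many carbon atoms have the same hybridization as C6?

5

C6 is sp3 (only σ bonds).
C1: sp3 ✓
C2: sp3 ✓
C3: sp2
C4: sp
C5: sp2
C6: sp3 ✓
C7: sp3 ✓
C8: sp3 ✓
5 carbons are sp3.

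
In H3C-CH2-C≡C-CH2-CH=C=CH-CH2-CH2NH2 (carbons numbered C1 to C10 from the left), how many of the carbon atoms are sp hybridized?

C1: sp3
C2: sp3
C3: sp ✓
C4: sp ✓
C5: sp3
C6: sp2
C7: sp ✓
C8: sp2
C9: sp3
C10: sp3
C3, C4, C7 → 3 sp carbons.

3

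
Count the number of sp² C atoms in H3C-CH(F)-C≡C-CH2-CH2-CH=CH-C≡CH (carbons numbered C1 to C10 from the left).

2

C1: sp3
C2: sp3
C3: sp
C4: sp
C5: sp3
C6: sp3
C7: sp2 ✓
C8: sp2 ✓
C9: sp
C10: sp
C7, C8 → 2 sp2 carbons.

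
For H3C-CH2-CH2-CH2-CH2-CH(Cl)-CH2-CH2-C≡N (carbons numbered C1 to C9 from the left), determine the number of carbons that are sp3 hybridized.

C1: sp3 ✓
C2: sp3 ✓
C3: sp3 ✓
C4: sp3 ✓
C5: sp3 ✓
C6: sp3 ✓
C7: sp3 ✓
C8: sp3 ✓
C9: sp
C1, C2, C3, C4, C5, C6, C7, C8 → 8 sp3 carbons.

8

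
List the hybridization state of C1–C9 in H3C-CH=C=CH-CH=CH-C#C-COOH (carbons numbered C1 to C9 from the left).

C1: 4 σ bonds — 4 electron domains, sp3.
C2: 3 σ bonds, plus one π bond; 3 regions of electron density → sp2.
C3 has 2 σ bonds, plus two π bonds: steric number 2 → sp.
C4 carries 3 σ bonds, plus one π bond, giving a steric number of 3, so it is sp2.
C5 carries 3 σ bonds, plus one π bond, giving a steric number of 3, so it is sp2.
C6: 3 σ bonds, plus one π bond — 3 electron domains, sp2.
C7 carries 2 σ bonds, plus two π bonds, giving a steric number of 2, so it is sp.
C8: 2 σ bonds, plus two π bonds — 2 electron domains, sp.
C9 — 3 σ bonds, plus one π bond. Steric number 3, so sp2.

C1 sp3, C2 sp2, C3 sp, C4 sp2, C5 sp2, C6 sp2, C7 sp, C8 sp, C9 sp2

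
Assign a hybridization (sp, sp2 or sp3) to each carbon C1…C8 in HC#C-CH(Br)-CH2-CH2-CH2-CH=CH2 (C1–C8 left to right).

C1 is sp: 2 σ bonds, plus two π bonds, 2 electron-density regions.
C2 — 2 σ bonds, plus two π bonds. Steric number 2, so sp.
C3: 4 σ bonds; 4 regions of electron density → sp3.
C4: 4 σ bonds; 4 regions of electron density → sp3.
C5: 4 σ bonds; 4 regions of electron density → sp3.
C6 has 4 σ bonds: steric number 4 → sp3.
C7: 3 σ bonds, plus one π bond; 3 regions of electron density → sp2.
C8 has 3 σ bonds, plus one π bond: steric number 3 → sp2.

C1 sp, C2 sp, C3 sp3, C4 sp3, C5 sp3, C6 sp3, C7 sp2, C8 sp2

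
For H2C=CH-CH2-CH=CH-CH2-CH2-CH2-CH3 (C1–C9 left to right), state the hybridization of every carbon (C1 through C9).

C1 — 3 σ bonds, plus one π bond. Steric number 3, so sp2.
C2 — 3 σ bonds, plus one π bond. Steric number 3, so sp2.
C3 carries 4 σ bonds, giving a steric number of 4, so it is sp3.
C4 (3 σ bonds, plus one π bond) has steric number 3: sp2.
C5 is sp2: 3 σ bonds, plus one π bond, 3 electron-density regions.
C6 has 4 σ bonds: steric number 4 → sp3.
C7: 4 σ bonds — 4 electron domains, sp3.
C8 carries 4 σ bonds, giving a steric number of 4, so it is sp3.
C9 carries 4 σ bonds, giving a steric number of 4, so it is sp3.

C1 sp2, C2 sp2, C3 sp3, C4 sp2, C5 sp2, C6 sp3, C7 sp3, C8 sp3, C9 sp3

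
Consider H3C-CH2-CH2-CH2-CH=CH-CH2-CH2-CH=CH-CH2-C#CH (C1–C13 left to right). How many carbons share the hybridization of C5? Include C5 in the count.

C5 is sp2 (one π bond).
C1: sp3
C2: sp3
C3: sp3
C4: sp3
C5: sp2 ✓
C6: sp2 ✓
C7: sp3
C8: sp3
C9: sp2 ✓
C10: sp2 ✓
C11: sp3
C12: sp
C13: sp
4 carbons are sp2.

4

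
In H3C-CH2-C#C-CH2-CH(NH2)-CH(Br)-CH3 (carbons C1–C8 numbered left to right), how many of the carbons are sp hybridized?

C1: sp3
C2: sp3
C3: sp ✓
C4: sp ✓
C5: sp3
C6: sp3
C7: sp3
C8: sp3
C3, C4 → 2 sp carbons.

2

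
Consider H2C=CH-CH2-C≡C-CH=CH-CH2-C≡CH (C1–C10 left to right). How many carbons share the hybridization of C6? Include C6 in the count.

4

C6 is sp2 (one π bond).
C1: sp2 ✓
C2: sp2 ✓
C3: sp3
C4: sp
C5: sp
C6: sp2 ✓
C7: sp2 ✓
C8: sp3
C9: sp
C10: sp
4 carbons are sp2.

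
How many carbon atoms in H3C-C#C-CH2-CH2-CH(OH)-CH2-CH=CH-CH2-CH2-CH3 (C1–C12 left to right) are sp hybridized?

C1: sp3
C2: sp ✓
C3: sp ✓
C4: sp3
C5: sp3
C6: sp3
C7: sp3
C8: sp2
C9: sp2
C10: sp3
C11: sp3
C12: sp3
C2, C3 → 2 sp carbons.

2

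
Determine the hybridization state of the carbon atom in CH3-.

Three σ bonds + one lone pair = steric number 4 → sp3, pyramidal.

sp3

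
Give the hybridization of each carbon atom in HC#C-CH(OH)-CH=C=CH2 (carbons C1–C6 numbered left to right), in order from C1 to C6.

C1 carries 2 σ bonds, plus two π bonds, giving a steric number of 2, so it is sp.
C2: 2 σ bonds, plus two π bonds; 2 regions of electron density → sp.
C3 (4 σ bonds) has steric number 4: sp3.
C4 has 3 σ bonds, plus one π bond: steric number 3 → sp2.
C5 — 2 σ bonds, plus two π bonds. Steric number 2, so sp.
C6 — 3 σ bonds, plus one π bond. Steric number 3, so sp2.

C1 sp, C2 sp, C3 sp3, C4 sp2, C5 sp, C6 sp2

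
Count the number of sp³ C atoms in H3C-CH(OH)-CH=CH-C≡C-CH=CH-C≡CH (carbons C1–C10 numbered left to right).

2

C1: sp3 ✓
C2: sp3 ✓
C3: sp2
C4: sp2
C5: sp
C6: sp
C7: sp2
C8: sp2
C9: sp
C10: sp
C1, C2 → 2 sp3 carbons.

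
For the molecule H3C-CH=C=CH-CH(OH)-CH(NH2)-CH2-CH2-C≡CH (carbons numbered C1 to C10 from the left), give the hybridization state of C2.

C2 (3 σ bonds, plus one π bond) has steric number 3: sp2.

sp^2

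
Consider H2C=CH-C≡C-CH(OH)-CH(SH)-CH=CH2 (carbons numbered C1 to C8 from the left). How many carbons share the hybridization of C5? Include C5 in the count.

2

C5 is sp3 (only σ bonds).
C1: sp2
C2: sp2
C3: sp
C4: sp
C5: sp3 ✓
C6: sp3 ✓
C7: sp2
C8: sp2
2 carbons are sp3.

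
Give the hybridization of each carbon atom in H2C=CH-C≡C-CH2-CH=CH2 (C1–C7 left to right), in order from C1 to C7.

C1 has 3 σ bonds, plus one π bond: steric number 3 → sp2.
C2 — 3 σ bonds, plus one π bond. Steric number 3, so sp2.
C3 is sp: 2 σ bonds, plus two π bonds, 2 electron-density regions.
C4 carries 2 σ bonds, plus two π bonds, giving a steric number of 2, so it is sp.
C5 carries 4 σ bonds, giving a steric number of 4, so it is sp3.
C6 has 3 σ bonds, plus one π bond: steric number 3 → sp2.
C7 has 3 σ bonds, plus one π bond: steric number 3 → sp2.

C1 sp2, C2 sp2, C3 sp, C4 sp, C5 sp3, C6 sp2, C7 sp2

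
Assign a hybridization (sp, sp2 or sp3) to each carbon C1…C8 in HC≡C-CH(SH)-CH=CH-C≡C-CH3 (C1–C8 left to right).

C1: 2 σ bonds, plus two π bonds — 2 electron domains, sp.
C2: 2 σ bonds, plus two π bonds; 2 regions of electron density → sp.
C3 — 4 σ bonds. Steric number 4, so sp3.
C4 — 3 σ bonds, plus one π bond. Steric number 3, so sp2.
C5 is sp2: 3 σ bonds, plus one π bond, 3 electron-density regions.
C6 is sp: 2 σ bonds, plus two π bonds, 2 electron-density regions.
C7: 2 σ bonds, plus two π bonds — 2 electron domains, sp.
C8 has 4 σ bonds: steric number 4 → sp3.

C1 sp, C2 sp, C3 sp3, C4 sp2, C5 sp2, C6 sp, C7 sp, C8 sp3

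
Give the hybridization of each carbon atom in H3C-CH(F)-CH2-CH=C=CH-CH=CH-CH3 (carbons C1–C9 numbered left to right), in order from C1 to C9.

C1: 4 σ bonds; 4 regions of electron density → sp3.
C2 carries 4 σ bonds, giving a steric number of 4, so it is sp3.
C3 — 4 σ bonds. Steric number 4, so sp3.
C4: 3 σ bonds, plus one π bond — 3 electron domains, sp2.
C5 (2 σ bonds, plus two π bonds) has steric number 2: sp.
C6 is sp2: 3 σ bonds, plus one π bond, 3 electron-density regions.
C7 (3 σ bonds, plus one π bond) has steric number 3: sp2.
C8 carries 3 σ bonds, plus one π bond, giving a steric number of 3, so it is sp2.
C9 — 4 σ bonds. Steric number 4, so sp3.

C1 sp3, C2 sp3, C3 sp3, C4 sp2, C5 sp, C6 sp2, C7 sp2, C8 sp2, C9 sp3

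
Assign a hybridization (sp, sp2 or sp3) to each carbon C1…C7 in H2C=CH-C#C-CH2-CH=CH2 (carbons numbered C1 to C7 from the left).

C1 (3 σ bonds, plus one π bond) has steric number 3: sp2.
C2: 3 σ bonds, plus one π bond; 3 regions of electron density → sp2.
C3 — 2 σ bonds, plus two π bonds. Steric number 2, so sp.
C4 (2 σ bonds, plus two π bonds) has steric number 2: sp.
C5: 4 σ bonds — 4 electron domains, sp3.
C6 (3 σ bonds, plus one π bond) has steric number 3: sp2.
C7 — 3 σ bonds, plus one π bond. Steric number 3, so sp2.

C1 sp2, C2 sp2, C3 sp, C4 sp, C5 sp3, C6 sp2, C7 sp2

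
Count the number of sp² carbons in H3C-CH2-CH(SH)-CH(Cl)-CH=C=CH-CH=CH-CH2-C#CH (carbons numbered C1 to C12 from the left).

4

C1: sp3
C2: sp3
C3: sp3
C4: sp3
C5: sp2 ✓
C6: sp
C7: sp2 ✓
C8: sp2 ✓
C9: sp2 ✓
C10: sp3
C11: sp
C12: sp
C5, C7, C8, C9 → 4 sp2 carbons.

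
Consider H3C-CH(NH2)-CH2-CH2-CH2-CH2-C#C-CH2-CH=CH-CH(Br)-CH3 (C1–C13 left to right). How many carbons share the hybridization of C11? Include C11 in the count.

C11 is sp2 (one π bond).
C1: sp3
C2: sp3
C3: sp3
C4: sp3
C5: sp3
C6: sp3
C7: sp
C8: sp
C9: sp3
C10: sp2 ✓
C11: sp2 ✓
C12: sp3
C13: sp3
2 carbons are sp2.

2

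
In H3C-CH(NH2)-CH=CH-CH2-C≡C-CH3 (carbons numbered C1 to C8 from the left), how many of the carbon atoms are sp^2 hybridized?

2

C1: sp3
C2: sp3
C3: sp2 ✓
C4: sp2 ✓
C5: sp3
C6: sp
C7: sp
C8: sp3
C3, C4 → 2 sp2 carbons.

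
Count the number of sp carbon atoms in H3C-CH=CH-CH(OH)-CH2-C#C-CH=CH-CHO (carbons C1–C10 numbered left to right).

2

C1: sp3
C2: sp2
C3: sp2
C4: sp3
C5: sp3
C6: sp ✓
C7: sp ✓
C8: sp2
C9: sp2
C10: sp2
C6, C7 → 2 sp carbons.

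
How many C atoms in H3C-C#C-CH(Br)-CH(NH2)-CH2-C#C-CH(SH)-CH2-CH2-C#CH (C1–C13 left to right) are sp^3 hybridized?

7

C1: sp3 ✓
C2: sp
C3: sp
C4: sp3 ✓
C5: sp3 ✓
C6: sp3 ✓
C7: sp
C8: sp
C9: sp3 ✓
C10: sp3 ✓
C11: sp3 ✓
C12: sp
C13: sp
C1, C4, C5, C6, C9, C10, C11 → 7 sp3 carbons.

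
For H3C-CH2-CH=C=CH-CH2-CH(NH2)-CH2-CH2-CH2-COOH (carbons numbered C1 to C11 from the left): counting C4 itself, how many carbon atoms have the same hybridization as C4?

1

C4 is sp (two π bonds).
C1: sp3
C2: sp3
C3: sp2
C4: sp ✓
C5: sp2
C6: sp3
C7: sp3
C8: sp3
C9: sp3
C10: sp3
C11: sp2
1 carbon is sp.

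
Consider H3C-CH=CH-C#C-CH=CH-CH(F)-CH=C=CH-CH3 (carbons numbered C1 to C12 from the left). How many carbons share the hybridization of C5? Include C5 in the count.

3

C5 is sp (two π bonds).
C1: sp3
C2: sp2
C3: sp2
C4: sp ✓
C5: sp ✓
C6: sp2
C7: sp2
C8: sp3
C9: sp2
C10: sp ✓
C11: sp2
C12: sp3
3 carbons are sp.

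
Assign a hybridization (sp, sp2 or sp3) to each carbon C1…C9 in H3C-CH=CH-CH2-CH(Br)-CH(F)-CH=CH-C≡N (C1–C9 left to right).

C1 (4 σ bonds) has steric number 4: sp3.
C2 (3 σ bonds, plus one π bond) has steric number 3: sp2.
C3: 3 σ bonds, plus one π bond; 3 regions of electron density → sp2.
C4: 4 σ bonds — 4 electron domains, sp3.
C5 carries 4 σ bonds, giving a steric number of 4, so it is sp3.
C6 has 4 σ bonds: steric number 4 → sp3.
C7: 3 σ bonds, plus one π bond — 3 electron domains, sp2.
C8: 3 σ bonds, plus one π bond; 3 regions of electron density → sp2.
C9 carries 2 σ bonds, plus two π bonds, giving a steric number of 2, so it is sp.

C1 sp3, C2 sp2, C3 sp2, C4 sp3, C5 sp3, C6 sp3, C7 sp2, C8 sp2, C9 sp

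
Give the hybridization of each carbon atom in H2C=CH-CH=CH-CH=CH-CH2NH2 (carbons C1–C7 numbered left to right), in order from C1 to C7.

C1 sp2, C2 sp2, C3 sp2, C4 sp2, C5 sp2, C6 sp2, C7 sp3

C1: 3 σ bonds, plus one π bond; 3 regions of electron density → sp2.
C2: 3 σ bonds, plus one π bond; 3 regions of electron density → sp2.
C3: 3 σ bonds, plus one π bond; 3 regions of electron density → sp2.
C4 carries 3 σ bonds, plus one π bond, giving a steric number of 3, so it is sp2.
C5 carries 3 σ bonds, plus one π bond, giving a steric number of 3, so it is sp2.
C6 is sp2: 3 σ bonds, plus one π bond, 3 electron-density regions.
C7: 4 σ bonds; 4 regions of electron density → sp3.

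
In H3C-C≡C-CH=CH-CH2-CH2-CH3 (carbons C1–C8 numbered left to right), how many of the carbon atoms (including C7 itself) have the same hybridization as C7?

4

C7 is sp3 (only σ bonds).
C1: sp3 ✓
C2: sp
C3: sp
C4: sp2
C5: sp2
C6: sp3 ✓
C7: sp3 ✓
C8: sp3 ✓
4 carbons are sp3.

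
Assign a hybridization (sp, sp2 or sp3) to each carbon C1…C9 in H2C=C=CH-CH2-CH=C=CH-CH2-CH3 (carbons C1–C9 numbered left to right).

C1 sp2, C2 sp, C3 sp2, C4 sp3, C5 sp2, C6 sp, C7 sp2, C8 sp3, C9 sp3

C1 — 3 σ bonds, plus one π bond. Steric number 3, so sp2.
C2 (2 σ bonds, plus two π bonds) has steric number 2: sp.
C3 is sp2: 3 σ bonds, plus one π bond, 3 electron-density regions.
C4 has 4 σ bonds: steric number 4 → sp3.
C5 carries 3 σ bonds, plus one π bond, giving a steric number of 3, so it is sp2.
C6: 2 σ bonds, plus two π bonds — 2 electron domains, sp.
C7: 3 σ bonds, plus one π bond; 3 regions of electron density → sp2.
C8: 4 σ bonds — 4 electron domains, sp3.
C9: 4 σ bonds; 4 regions of electron density → sp3.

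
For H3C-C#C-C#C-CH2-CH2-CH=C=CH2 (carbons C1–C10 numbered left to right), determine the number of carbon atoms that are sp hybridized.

C1: sp3
C2: sp ✓
C3: sp ✓
C4: sp ✓
C5: sp ✓
C6: sp3
C7: sp3
C8: sp2
C9: sp ✓
C10: sp2
C2, C3, C4, C5, C9 → 5 sp carbons.

5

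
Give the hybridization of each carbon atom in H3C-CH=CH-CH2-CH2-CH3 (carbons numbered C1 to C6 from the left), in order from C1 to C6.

C1: 4 σ bonds; 4 regions of electron density → sp3.
C2 is sp2: 3 σ bonds, plus one π bond, 3 electron-density regions.
C3 is sp2: 3 σ bonds, plus one π bond, 3 electron-density regions.
C4: 4 σ bonds; 4 regions of electron density → sp3.
C5 (4 σ bonds) has steric number 4: sp3.
C6 has 4 σ bonds: steric number 4 → sp3.

C1 sp3, C2 sp2, C3 sp2, C4 sp3, C5 sp3, C6 sp3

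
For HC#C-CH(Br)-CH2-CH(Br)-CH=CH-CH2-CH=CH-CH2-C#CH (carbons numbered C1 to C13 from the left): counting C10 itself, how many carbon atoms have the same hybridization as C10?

C10 is sp2 (one π bond).
C1: sp
C2: sp
C3: sp3
C4: sp3
C5: sp3
C6: sp2 ✓
C7: sp2 ✓
C8: sp3
C9: sp2 ✓
C10: sp2 ✓
C11: sp3
C12: sp
C13: sp
4 carbons are sp2.

4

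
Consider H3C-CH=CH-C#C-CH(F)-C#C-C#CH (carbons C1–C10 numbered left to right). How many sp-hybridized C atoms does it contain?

6

C1: sp3
C2: sp2
C3: sp2
C4: sp ✓
C5: sp ✓
C6: sp3
C7: sp ✓
C8: sp ✓
C9: sp ✓
C10: sp ✓
C4, C5, C7, C8, C9, C10 → 6 sp carbons.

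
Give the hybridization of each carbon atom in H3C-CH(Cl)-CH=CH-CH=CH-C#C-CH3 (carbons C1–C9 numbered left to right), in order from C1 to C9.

C1 sp3, C2 sp3, C3 sp2, C4 sp2, C5 sp2, C6 sp2, C7 sp, C8 sp, C9 sp3

C1 carries 4 σ bonds, giving a steric number of 4, so it is sp3.
C2: 4 σ bonds; 4 regions of electron density → sp3.
C3: 3 σ bonds, plus one π bond — 3 electron domains, sp2.
C4: 3 σ bonds, plus one π bond — 3 electron domains, sp2.
C5 carries 3 σ bonds, plus one π bond, giving a steric number of 3, so it is sp2.
C6: 3 σ bonds, plus one π bond; 3 regions of electron density → sp2.
C7: 2 σ bonds, plus two π bonds; 2 regions of electron density → sp.
C8: 2 σ bonds, plus two π bonds; 2 regions of electron density → sp.
C9: 4 σ bonds; 4 regions of electron density → sp3.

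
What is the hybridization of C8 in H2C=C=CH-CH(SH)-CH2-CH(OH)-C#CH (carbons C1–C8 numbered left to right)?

C8 — 2 σ bonds, plus two π bonds. Steric number 2, so sp.

sp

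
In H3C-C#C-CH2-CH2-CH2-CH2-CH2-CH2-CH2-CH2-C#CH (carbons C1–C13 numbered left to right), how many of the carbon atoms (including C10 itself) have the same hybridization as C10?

9

C10 is sp3 (only σ bonds).
C1: sp3 ✓
C2: sp
C3: sp
C4: sp3 ✓
C5: sp3 ✓
C6: sp3 ✓
C7: sp3 ✓
C8: sp3 ✓
C9: sp3 ✓
C10: sp3 ✓
C11: sp3 ✓
C12: sp
C13: sp
9 carbons are sp3.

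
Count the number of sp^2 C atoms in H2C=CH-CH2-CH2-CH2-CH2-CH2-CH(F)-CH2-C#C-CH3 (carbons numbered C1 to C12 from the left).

2

C1: sp2 ✓
C2: sp2 ✓
C3: sp3
C4: sp3
C5: sp3
C6: sp3
C7: sp3
C8: sp3
C9: sp3
C10: sp
C11: sp
C12: sp3
C1, C2 → 2 sp2 carbons.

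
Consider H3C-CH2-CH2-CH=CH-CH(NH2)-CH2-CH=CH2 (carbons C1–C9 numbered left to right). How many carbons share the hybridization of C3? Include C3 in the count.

5

C3 is sp3 (only σ bonds).
C1: sp3 ✓
C2: sp3 ✓
C3: sp3 ✓
C4: sp2
C5: sp2
C6: sp3 ✓
C7: sp3 ✓
C8: sp2
C9: sp2
5 carbons are sp3.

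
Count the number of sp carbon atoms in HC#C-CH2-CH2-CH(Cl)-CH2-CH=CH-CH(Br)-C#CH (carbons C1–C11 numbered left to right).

4

C1: sp ✓
C2: sp ✓
C3: sp3
C4: sp3
C5: sp3
C6: sp3
C7: sp2
C8: sp2
C9: sp3
C10: sp ✓
C11: sp ✓
C1, C2, C10, C11 → 4 sp carbons.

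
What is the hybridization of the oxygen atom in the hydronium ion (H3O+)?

Three σ bonds + one lone pair = steric number 4 → sp3.

sp^3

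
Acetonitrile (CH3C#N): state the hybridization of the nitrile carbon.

sp

The nitrile carbon: 2 σ bonds, plus two π bonds — 2 electron domains, sp.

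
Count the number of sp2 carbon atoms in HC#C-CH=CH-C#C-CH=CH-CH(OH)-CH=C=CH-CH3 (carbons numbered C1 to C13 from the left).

C1: sp
C2: sp
C3: sp2 ✓
C4: sp2 ✓
C5: sp
C6: sp
C7: sp2 ✓
C8: sp2 ✓
C9: sp3
C10: sp2 ✓
C11: sp
C12: sp2 ✓
C13: sp3
C3, C4, C7, C8, C10, C12 → 6 sp2 carbons.

6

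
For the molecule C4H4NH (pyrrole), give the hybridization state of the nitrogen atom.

N has three σ bonds; its lone pair occupies the p orbital and is part of the aromatic π system, so N is sp2 (not the sp3 a naive steric count of 4 would give).

sp2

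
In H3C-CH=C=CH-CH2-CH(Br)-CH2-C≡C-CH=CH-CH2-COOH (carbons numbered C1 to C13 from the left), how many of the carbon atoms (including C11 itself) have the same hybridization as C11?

C11 is sp2 (one π bond).
C1: sp3
C2: sp2 ✓
C3: sp
C4: sp2 ✓
C5: sp3
C6: sp3
C7: sp3
C8: sp
C9: sp
C10: sp2 ✓
C11: sp2 ✓
C12: sp3
C13: sp2 ✓
5 carbons are sp2.

5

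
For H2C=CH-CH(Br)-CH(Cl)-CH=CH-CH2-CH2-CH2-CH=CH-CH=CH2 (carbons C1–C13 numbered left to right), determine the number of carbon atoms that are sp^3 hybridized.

C1: sp2
C2: sp2
C3: sp3 ✓
C4: sp3 ✓
C5: sp2
C6: sp2
C7: sp3 ✓
C8: sp3 ✓
C9: sp3 ✓
C10: sp2
C11: sp2
C12: sp2
C13: sp2
C3, C4, C7, C8, C9 → 5 sp3 carbons.

5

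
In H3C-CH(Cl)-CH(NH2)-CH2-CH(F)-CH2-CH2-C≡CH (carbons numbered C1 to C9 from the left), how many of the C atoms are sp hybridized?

2

C1: sp3
C2: sp3
C3: sp3
C4: sp3
C5: sp3
C6: sp3
C7: sp3
C8: sp ✓
C9: sp ✓
C8, C9 → 2 sp carbons.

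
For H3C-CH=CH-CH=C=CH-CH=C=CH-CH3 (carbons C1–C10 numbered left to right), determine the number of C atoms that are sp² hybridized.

C1: sp3
C2: sp2 ✓
C3: sp2 ✓
C4: sp2 ✓
C5: sp
C6: sp2 ✓
C7: sp2 ✓
C8: sp
C9: sp2 ✓
C10: sp3
C2, C3, C4, C6, C7, C9 → 6 sp2 carbons.

6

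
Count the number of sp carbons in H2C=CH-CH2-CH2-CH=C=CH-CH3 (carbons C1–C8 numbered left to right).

C1: sp2
C2: sp2
C3: sp3
C4: sp3
C5: sp2
C6: sp ✓
C7: sp2
C8: sp3
C6 → 1 sp carbon.

1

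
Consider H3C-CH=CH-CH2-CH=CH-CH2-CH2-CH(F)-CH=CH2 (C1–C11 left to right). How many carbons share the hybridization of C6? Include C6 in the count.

6

C6 is sp2 (one π bond).
C1: sp3
C2: sp2 ✓
C3: sp2 ✓
C4: sp3
C5: sp2 ✓
C6: sp2 ✓
C7: sp3
C8: sp3
C9: sp3
C10: sp2 ✓
C11: sp2 ✓
6 carbons are sp2.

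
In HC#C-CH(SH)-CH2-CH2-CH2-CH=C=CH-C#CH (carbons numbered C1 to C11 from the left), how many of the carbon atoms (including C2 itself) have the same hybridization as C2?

5

C2 is sp (two π bonds).
C1: sp ✓
C2: sp ✓
C3: sp3
C4: sp3
C5: sp3
C6: sp3
C7: sp2
C8: sp ✓
C9: sp2
C10: sp ✓
C11: sp ✓
5 carbons are sp.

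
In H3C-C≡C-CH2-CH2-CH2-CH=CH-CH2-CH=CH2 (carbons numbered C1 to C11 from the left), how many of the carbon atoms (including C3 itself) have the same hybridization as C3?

2

C3 is sp (two π bonds).
C1: sp3
C2: sp ✓
C3: sp ✓
C4: sp3
C5: sp3
C6: sp3
C7: sp2
C8: sp2
C9: sp3
C10: sp2
C11: sp2
2 carbons are sp.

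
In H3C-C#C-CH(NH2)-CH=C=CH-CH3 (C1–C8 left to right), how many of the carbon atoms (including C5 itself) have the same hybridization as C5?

2

C5 is sp2 (one π bond).
C1: sp3
C2: sp
C3: sp
C4: sp3
C5: sp2 ✓
C6: sp
C7: sp2 ✓
C8: sp3
2 carbons are sp2.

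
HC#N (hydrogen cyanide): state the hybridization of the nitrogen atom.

sp

The nitrogen atom has 1 σ bond and 1 lone pair, plus two π bonds: steric number 2 → sp.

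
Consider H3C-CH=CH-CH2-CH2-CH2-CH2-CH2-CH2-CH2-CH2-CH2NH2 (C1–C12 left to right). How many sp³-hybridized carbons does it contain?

C1: sp3 ✓
C2: sp2
C3: sp2
C4: sp3 ✓
C5: sp3 ✓
C6: sp3 ✓
C7: sp3 ✓
C8: sp3 ✓
C9: sp3 ✓
C10: sp3 ✓
C11: sp3 ✓
C12: sp3 ✓
C1, C4, C5, C6, C7, C8, C9, C10, C11, C12 → 10 sp3 carbons.

10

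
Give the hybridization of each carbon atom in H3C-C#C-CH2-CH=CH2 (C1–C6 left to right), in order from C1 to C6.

C1 is sp3: 4 σ bonds, 4 electron-density regions.
C2 — 2 σ bonds, plus two π bonds. Steric number 2, so sp.
C3 — 2 σ bonds, plus two π bonds. Steric number 2, so sp.
C4 has 4 σ bonds: steric number 4 → sp3.
C5 has 3 σ bonds, plus one π bond: steric number 3 → sp2.
C6 is sp2: 3 σ bonds, plus one π bond, 3 electron-density regions.

C1 sp3, C2 sp, C3 sp, C4 sp3, C5 sp2, C6 sp2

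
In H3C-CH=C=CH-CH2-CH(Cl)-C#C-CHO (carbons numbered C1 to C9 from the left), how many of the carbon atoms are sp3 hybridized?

3

C1: sp3 ✓
C2: sp2
C3: sp
C4: sp2
C5: sp3 ✓
C6: sp3 ✓
C7: sp
C8: sp
C9: sp2
C1, C5, C6 → 3 sp3 carbons.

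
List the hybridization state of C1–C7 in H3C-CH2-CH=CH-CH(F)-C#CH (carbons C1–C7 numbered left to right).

C1 sp3, C2 sp3, C3 sp2, C4 sp2, C5 sp3, C6 sp, C7 sp

C1: 4 σ bonds; 4 regions of electron density → sp3.
C2: 4 σ bonds — 4 electron domains, sp3.
C3 (3 σ bonds, plus one π bond) has steric number 3: sp2.
C4: 3 σ bonds, plus one π bond; 3 regions of electron density → sp2.
C5: 4 σ bonds; 4 regions of electron density → sp3.
C6: 2 σ bonds, plus two π bonds; 2 regions of electron density → sp.
C7 — 2 σ bonds, plus two π bonds. Steric number 2, so sp.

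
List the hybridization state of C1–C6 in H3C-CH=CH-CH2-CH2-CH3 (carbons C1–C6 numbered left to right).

C1: 4 σ bonds; 4 regions of electron density → sp3.
C2 has 3 σ bonds, plus one π bond: steric number 3 → sp2.
C3: 3 σ bonds, plus one π bond; 3 regions of electron density → sp2.
C4 (4 σ bonds) has steric number 4: sp3.
C5 has 4 σ bonds: steric number 4 → sp3.
C6 carries 4 σ bonds, giving a steric number of 4, so it is sp3.

C1 sp3, C2 sp2, C3 sp2, C4 sp3, C5 sp3, C6 sp3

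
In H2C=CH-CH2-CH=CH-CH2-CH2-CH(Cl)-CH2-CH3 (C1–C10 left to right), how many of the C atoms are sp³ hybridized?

C1: sp2
C2: sp2
C3: sp3 ✓
C4: sp2
C5: sp2
C6: sp3 ✓
C7: sp3 ✓
C8: sp3 ✓
C9: sp3 ✓
C10: sp3 ✓
C3, C6, C7, C8, C9, C10 → 6 sp3 carbons.

6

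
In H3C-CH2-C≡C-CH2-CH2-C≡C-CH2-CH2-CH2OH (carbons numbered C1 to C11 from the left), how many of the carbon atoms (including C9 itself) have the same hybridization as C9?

7

C9 is sp3 (only σ bonds).
C1: sp3 ✓
C2: sp3 ✓
C3: sp
C4: sp
C5: sp3 ✓
C6: sp3 ✓
C7: sp
C8: sp
C9: sp3 ✓
C10: sp3 ✓
C11: sp3 ✓
7 carbons are sp3.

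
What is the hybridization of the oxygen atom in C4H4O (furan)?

sp^2

One O lone pair is in the aromatic π system (p orbital), the other is in an sp2 hybrid in the ring plane; O has two σ bonds + one in-plane lone pair → sp2.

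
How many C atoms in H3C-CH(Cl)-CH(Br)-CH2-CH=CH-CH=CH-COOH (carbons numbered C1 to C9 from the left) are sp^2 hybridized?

5

C1: sp3
C2: sp3
C3: sp3
C4: sp3
C5: sp2 ✓
C6: sp2 ✓
C7: sp2 ✓
C8: sp2 ✓
C9: sp2 ✓
C5, C6, C7, C8, C9 → 5 sp2 carbons.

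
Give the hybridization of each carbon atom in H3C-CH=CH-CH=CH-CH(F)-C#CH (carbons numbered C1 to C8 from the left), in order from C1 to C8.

C1 — 4 σ bonds. Steric number 4, so sp3.
C2 has 3 σ bonds, plus one π bond: steric number 3 → sp2.
C3 (3 σ bonds, plus one π bond) has steric number 3: sp2.
C4 — 3 σ bonds, plus one π bond. Steric number 3, so sp2.
C5 (3 σ bonds, plus one π bond) has steric number 3: sp2.
C6 has 4 σ bonds: steric number 4 → sp3.
C7 has 2 σ bonds, plus two π bonds: steric number 2 → sp.
C8: 2 σ bonds, plus two π bonds; 2 regions of electron density → sp.

C1 sp3, C2 sp2, C3 sp2, C4 sp2, C5 sp2, C6 sp3, C7 sp, C8 sp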